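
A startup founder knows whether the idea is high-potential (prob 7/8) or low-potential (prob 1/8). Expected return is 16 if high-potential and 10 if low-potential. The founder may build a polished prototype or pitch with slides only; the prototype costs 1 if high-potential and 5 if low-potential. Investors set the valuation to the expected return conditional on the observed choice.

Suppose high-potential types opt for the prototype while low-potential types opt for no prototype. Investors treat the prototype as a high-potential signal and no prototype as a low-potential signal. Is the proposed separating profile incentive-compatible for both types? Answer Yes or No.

Under these beliefs, the prototype earns valuation 16 and no prototype earns valuation 10.
high-potential: the prototype nets 16 − 1 = 15; no prototype nets 10. high-potential prefers the prototype.
low-potential: the prototype nets 16 − 5 = 11; no prototype nets 10. low-potential would deviate to the prototype.
low-potential has a profitable deviation, so the profile is not an equilibrium.

No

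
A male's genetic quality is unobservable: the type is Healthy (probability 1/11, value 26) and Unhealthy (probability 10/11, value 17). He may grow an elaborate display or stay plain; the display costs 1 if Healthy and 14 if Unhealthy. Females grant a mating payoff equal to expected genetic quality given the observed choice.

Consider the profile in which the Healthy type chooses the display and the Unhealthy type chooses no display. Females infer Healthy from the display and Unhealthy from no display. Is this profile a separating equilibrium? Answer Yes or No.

Yes

Under these beliefs, the display earns mating payoff 26 and no display earns mating payoff 17.
Healthy: the display nets 26 − 1 = 25; no display nets 17. Healthy prefers the display.
Unhealthy: the display nets 26 − 14 = 12; no display nets 17. Unhealthy prefers no display.
Neither type deviates, so the separating profile is an equilibrium.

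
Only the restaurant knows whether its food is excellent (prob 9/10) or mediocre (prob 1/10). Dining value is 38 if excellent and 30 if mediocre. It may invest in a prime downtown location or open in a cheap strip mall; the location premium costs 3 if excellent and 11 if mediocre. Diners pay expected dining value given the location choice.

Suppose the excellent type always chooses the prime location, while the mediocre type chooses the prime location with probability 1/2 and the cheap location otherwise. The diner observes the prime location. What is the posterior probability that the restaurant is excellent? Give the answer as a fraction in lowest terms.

P(the prime location) = (9/10)·1 + (1/10)·(1/2) = 19/20.
By Bayes' rule, P(excellent | the prime location) = (9/10) / (19/20) = 18/19.

18/19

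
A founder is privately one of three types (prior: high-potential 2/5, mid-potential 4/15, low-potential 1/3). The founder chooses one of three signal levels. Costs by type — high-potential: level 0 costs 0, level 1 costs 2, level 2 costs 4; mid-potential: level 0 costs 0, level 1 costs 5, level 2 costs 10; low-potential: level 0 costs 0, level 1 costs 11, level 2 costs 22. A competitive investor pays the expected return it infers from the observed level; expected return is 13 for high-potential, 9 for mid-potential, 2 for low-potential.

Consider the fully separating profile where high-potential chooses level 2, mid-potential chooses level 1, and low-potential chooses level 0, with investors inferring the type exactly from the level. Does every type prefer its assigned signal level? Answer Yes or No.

Yes

Separating valuations: level 2 → 13, level 1 → 9, level 0 → 2.
high-potential (assigned level 2): level 0: 2 − 0 = 2; level 1: 9 − 2 = 7; level 2: 13 − 4 = 9. high-potential stays.
mid-potential (assigned level 1): level 0: 2 − 0 = 2; level 1: 9 − 5 = 4; level 2: 13 − 10 = 3. mid-potential stays.
low-potential (assigned level 0): level 0: 2 − 0 = 2; level 1: 9 − 11 = -2; level 2: 13 − 22 = -9. low-potential stays.
Every type prefers its assigned level; separation holds.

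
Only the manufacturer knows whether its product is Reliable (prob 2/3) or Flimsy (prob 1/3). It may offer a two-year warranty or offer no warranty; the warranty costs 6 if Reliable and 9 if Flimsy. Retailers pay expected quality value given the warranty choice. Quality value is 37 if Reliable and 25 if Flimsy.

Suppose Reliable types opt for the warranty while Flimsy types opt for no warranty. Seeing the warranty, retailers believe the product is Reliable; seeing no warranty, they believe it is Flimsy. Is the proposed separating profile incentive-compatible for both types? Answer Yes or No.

No

Under these beliefs, the warranty earns price 37 and no warranty earns price 25.
Reliable: the warranty nets 37 − 6 = 31; no warranty nets 25. Reliable prefers the warranty.
Flimsy: the warranty nets 37 − 9 = 28; no warranty nets 25. Flimsy would deviate to the warranty.
Flimsy has a profitable deviation, so the profile is not an equilibrium.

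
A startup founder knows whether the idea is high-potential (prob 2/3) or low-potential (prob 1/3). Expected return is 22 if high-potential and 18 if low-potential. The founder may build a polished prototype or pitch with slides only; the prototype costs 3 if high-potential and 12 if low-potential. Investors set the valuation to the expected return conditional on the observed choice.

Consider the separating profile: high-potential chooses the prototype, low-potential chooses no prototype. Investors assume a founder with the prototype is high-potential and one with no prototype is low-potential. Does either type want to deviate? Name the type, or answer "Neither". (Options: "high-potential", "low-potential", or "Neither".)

The prototype pays 22; no prototype pays 18.
high-potential: assigned the prototype, nets 22 − 3 = 19; deviating to no prototype nets 18.
low-potential: assigned no prototype, nets 18; deviating to the prototype nets 22 − 12 = 10.
Both types strictly prefer their assigned action; no profitable deviation.

Neither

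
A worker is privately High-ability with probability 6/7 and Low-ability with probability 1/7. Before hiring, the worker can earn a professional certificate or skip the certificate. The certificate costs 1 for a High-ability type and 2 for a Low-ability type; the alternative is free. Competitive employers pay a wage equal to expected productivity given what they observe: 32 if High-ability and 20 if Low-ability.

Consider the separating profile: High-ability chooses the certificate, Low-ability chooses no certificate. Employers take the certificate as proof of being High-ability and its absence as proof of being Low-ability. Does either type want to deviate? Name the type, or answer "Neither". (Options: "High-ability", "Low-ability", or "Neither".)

The certificate pays 32; no certificate pays 20.
High-ability: assigned the certificate, nets 32 − 1 = 31; deviating to no certificate nets 20.
Low-ability: assigned no certificate, nets 20; deviating to the certificate nets 32 − 2 = 30.
The Low-ability type gains 10 by deviating.

Low-ability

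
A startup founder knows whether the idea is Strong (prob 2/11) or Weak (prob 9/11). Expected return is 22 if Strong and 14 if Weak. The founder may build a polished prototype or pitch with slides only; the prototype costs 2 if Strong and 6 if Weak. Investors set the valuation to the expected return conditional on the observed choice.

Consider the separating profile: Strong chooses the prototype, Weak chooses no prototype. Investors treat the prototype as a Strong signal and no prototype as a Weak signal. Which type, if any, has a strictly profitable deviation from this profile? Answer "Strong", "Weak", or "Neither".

Weak

The prototype pays 22; no prototype pays 14.
Strong: assigned the prototype, nets 22 − 2 = 20; deviating to no prototype nets 14.
Weak: assigned no prototype, nets 14; deviating to the prototype nets 22 − 6 = 16.
The Weak type gains 2 by deviating.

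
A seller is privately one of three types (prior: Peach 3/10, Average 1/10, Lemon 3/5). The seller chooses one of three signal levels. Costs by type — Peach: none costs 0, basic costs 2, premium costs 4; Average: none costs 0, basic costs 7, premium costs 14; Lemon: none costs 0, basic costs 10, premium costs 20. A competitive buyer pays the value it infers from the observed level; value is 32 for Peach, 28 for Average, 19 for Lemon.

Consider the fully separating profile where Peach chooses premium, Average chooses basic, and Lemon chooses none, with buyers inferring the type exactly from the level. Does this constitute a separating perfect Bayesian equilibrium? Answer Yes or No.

Separating prices: premium → 32, basic → 28, none → 19.
Peach (assigned premium): none: 19 − 0 = 19; basic: 28 − 2 = 26; premium: 32 − 4 = 28. Peach stays.
Average (assigned basic): none: 19 − 0 = 19; basic: 28 − 7 = 21; premium: 32 − 14 = 18. Average stays.
Lemon (assigned none): none: 19 − 0 = 19; basic: 28 − 10 = 18; premium: 32 − 20 = 12. Lemon stays.
Every type prefers its assigned level; separation holds.

Yes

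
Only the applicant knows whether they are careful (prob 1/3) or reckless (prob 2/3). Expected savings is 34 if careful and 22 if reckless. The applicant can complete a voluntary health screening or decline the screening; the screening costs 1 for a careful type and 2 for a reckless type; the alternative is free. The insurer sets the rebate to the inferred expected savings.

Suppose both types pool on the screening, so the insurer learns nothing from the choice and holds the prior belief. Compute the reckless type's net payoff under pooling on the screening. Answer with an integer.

24

Pooled rebate = 1/3·34 + 2/3·22 = 26.
reckless pays cost 2 for the screening, so net payoff = 26 − 2 = 24.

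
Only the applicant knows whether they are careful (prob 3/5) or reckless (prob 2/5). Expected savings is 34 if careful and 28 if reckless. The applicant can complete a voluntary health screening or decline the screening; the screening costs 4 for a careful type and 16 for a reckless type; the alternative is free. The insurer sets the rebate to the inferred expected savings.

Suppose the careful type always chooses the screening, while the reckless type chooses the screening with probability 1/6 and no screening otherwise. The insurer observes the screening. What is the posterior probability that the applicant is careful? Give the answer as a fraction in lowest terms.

P(the screening) = (3/5)·1 + (2/5)·(1/6) = 2/3.
By Bayes' rule, P(careful | the screening) = (3/5) / (2/3) = 9/10.

9/10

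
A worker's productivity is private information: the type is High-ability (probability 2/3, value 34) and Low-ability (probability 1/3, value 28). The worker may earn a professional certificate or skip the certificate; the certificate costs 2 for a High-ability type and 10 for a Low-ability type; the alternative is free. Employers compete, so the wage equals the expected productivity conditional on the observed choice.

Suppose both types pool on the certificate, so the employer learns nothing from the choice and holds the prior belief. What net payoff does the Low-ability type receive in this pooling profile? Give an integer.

Pooled wage = 2/3·34 + 1/3·28 = 32.
Low-ability pays cost 10 for the certificate, so net payoff = 32 − 10 = 22.

22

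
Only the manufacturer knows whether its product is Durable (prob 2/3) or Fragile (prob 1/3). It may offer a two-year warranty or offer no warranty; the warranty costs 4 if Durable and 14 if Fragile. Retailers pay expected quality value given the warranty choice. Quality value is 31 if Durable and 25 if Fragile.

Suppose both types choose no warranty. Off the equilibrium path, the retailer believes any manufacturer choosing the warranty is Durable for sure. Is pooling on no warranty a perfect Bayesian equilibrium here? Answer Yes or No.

On path, the retailer holds the prior and pays 2/3·31 + 1/3·25 = 29. Off path (the warranty), believing Durable, it pays 31.
Durable: no warranty nets 29; the warranty nets 31 − 4 = 27. Durable stays.
Fragile: no warranty nets 29; the warranty nets 31 − 14 = 17. Fragile stays.
No type deviates, so pooling is sustained.

Yes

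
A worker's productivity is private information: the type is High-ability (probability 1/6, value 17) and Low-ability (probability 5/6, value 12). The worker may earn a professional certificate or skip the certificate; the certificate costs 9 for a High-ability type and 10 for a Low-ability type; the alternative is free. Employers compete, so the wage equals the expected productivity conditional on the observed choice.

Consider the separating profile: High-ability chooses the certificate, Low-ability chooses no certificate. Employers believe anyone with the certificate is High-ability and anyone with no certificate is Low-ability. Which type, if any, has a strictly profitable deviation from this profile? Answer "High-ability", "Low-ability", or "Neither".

High-ability

The certificate pays 17; no certificate pays 12.
High-ability: assigned the certificate, nets 17 − 9 = 8; deviating to no certificate nets 12.
Low-ability: assigned no certificate, nets 12; deviating to the certificate nets 17 − 10 = 7.
The High-ability type gains 4 by deviating.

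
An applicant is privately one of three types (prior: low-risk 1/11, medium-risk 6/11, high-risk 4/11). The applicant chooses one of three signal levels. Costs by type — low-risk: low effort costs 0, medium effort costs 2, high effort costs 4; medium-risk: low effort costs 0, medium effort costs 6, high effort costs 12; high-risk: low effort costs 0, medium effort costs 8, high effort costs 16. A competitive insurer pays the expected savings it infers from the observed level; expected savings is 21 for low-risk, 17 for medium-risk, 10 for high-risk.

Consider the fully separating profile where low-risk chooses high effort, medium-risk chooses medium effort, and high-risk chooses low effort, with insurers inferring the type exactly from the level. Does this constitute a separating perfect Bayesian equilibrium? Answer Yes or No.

Yes

Separating rebates: high effort → 21, medium effort → 17, low effort → 10.
low-risk (assigned high effort): low effort: 10 − 0 = 10; medium effort: 17 − 2 = 15; high effort: 21 − 4 = 17. low-risk stays.
medium-risk (assigned medium effort): low effort: 10 − 0 = 10; medium effort: 17 − 6 = 11; high effort: 21 − 12 = 9. medium-risk stays.
high-risk (assigned low effort): low effort: 10 − 0 = 10; medium effort: 17 − 8 = 9; high effort: 21 − 16 = 5. high-risk stays.
Every type prefers its assigned level; separation holds.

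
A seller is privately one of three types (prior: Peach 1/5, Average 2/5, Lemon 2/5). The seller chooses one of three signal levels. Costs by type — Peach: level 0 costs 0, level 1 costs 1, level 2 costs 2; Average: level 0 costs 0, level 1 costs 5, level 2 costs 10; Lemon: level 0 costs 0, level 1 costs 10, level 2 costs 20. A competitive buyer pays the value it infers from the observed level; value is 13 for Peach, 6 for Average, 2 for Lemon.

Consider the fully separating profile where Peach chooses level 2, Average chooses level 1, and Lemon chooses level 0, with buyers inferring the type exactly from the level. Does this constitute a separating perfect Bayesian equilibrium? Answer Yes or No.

Separating prices: level 2 → 13, level 1 → 6, level 0 → 2.
Peach (assigned level 2): level 0: 2 − 0 = 2; level 1: 6 − 1 = 5; level 2: 13 − 2 = 11. Peach stays.
Average (assigned level 1): level 0: 2 − 0 = 2; level 1: 6 − 5 = 1; level 2: 13 − 10 = 3. Average prefers level 2.
Lemon (assigned level 0): level 0: 2 − 0 = 2; level 1: 6 − 10 = -4; level 2: 13 − 20 = -7. Lemon stays.
At least one type deviates; the separating profile fails.

No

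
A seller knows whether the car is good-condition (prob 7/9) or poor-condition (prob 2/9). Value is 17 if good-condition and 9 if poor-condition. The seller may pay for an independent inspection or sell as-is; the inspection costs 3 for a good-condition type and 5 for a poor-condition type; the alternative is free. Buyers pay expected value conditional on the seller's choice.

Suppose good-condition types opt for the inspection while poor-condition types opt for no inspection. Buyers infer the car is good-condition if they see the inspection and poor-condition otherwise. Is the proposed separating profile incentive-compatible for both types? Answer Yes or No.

Under these beliefs, the inspection earns price 17 and no inspection earns price 9.
good-condition: the inspection nets 17 − 3 = 14; no inspection nets 9. good-condition prefers the inspection.
poor-condition: the inspection nets 17 − 5 = 12; no inspection nets 9. poor-condition would deviate to the inspection.
poor-condition has a profitable deviation, so the profile is not an equilibrium.

No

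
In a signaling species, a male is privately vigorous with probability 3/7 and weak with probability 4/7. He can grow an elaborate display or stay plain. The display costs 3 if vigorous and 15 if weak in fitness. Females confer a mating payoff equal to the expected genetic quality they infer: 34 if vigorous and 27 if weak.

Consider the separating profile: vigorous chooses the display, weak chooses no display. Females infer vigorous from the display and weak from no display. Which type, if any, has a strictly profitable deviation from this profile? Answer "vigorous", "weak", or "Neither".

The display pays 34; no display pays 27.
vigorous: assigned the display, nets 34 − 3 = 31; deviating to no display nets 27.
weak: assigned no display, nets 27; deviating to the display nets 34 − 15 = 19.
Both types strictly prefer their assigned action; no profitable deviation.

Neither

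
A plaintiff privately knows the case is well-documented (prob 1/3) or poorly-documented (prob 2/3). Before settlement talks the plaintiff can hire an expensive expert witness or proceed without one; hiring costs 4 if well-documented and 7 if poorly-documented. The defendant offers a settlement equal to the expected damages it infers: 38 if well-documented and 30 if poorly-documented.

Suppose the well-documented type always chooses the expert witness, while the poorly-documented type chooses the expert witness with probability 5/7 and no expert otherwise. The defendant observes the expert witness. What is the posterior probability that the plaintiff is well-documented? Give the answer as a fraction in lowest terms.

P(the expert witness) = (1/3)·1 + (2/3)·(5/7) = 17/21.
By Bayes' rule, P(well-documented | the expert witness) = (1/3) / (17/21) = 7/17.

7/17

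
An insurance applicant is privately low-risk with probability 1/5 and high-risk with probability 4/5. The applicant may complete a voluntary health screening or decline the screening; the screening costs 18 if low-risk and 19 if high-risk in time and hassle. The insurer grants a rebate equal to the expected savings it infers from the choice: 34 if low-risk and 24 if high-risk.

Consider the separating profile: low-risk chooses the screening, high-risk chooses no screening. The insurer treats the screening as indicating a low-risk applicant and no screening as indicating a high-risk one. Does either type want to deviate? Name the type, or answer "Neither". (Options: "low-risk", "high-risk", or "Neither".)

The screening pays 34; no screening pays 24.
low-risk: assigned the screening, nets 34 − 18 = 16; deviating to no screening nets 24.
high-risk: assigned no screening, nets 24; deviating to the screening nets 34 − 19 = 15.
The low-risk type gains 8 by deviating.

low-risk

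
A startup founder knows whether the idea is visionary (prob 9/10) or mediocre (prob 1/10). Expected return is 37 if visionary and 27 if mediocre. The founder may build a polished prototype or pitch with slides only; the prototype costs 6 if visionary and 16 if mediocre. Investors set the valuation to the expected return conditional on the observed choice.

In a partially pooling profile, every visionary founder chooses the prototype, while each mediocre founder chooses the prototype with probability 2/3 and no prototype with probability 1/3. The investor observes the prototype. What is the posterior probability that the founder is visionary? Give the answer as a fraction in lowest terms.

27/29

P(the prototype) = (9/10)·1 + (1/10)·(2/3) = 29/30.
By Bayes' rule, P(visionary | the prototype) = (9/10) / (29/30) = 27/29.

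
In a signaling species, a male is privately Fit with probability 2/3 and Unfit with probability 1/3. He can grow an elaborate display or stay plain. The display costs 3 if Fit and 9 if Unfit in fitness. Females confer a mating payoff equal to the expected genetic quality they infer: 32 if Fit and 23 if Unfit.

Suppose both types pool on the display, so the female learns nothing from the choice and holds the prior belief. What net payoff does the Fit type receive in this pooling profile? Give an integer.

26

Pooled mating payoff = 2/3·32 + 1/3·23 = 29.
Fit pays cost 3 for the display, so net payoff = 29 − 3 = 26.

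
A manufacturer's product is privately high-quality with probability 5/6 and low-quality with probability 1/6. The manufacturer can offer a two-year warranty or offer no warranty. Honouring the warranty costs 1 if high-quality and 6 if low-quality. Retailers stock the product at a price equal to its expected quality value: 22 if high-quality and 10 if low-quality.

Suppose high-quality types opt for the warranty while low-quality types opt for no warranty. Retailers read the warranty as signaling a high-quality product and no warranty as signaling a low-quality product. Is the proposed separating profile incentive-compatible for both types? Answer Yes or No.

No

Under these beliefs, the warranty earns price 22 and no warranty earns price 10.
high-quality: the warranty nets 22 − 1 = 21; no warranty nets 10. high-quality prefers the warranty.
low-quality: the warranty nets 22 − 6 = 16; no warranty nets 10. low-quality would deviate to the warranty.
low-quality has a profitable deviation, so the profile is not an equilibrium.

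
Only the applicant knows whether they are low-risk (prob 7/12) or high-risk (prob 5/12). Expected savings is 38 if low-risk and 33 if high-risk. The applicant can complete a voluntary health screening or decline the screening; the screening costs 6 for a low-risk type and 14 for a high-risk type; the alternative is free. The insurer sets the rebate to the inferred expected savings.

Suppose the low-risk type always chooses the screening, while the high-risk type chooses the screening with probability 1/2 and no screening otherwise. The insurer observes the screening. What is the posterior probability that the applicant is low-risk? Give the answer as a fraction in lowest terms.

P(the screening) = (7/12)·1 + (5/12)·(1/2) = 19/24.
By Bayes' rule, P(low-risk | the screening) = (7/12) / (19/24) = 14/19.

14/19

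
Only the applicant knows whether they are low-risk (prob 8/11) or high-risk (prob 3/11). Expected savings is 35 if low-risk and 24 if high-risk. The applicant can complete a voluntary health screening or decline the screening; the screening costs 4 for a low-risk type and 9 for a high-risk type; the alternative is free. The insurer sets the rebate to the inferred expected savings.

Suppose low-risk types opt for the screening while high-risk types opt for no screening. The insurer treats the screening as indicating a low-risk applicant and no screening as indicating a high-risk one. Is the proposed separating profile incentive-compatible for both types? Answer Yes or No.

Under these beliefs, the screening earns rebate 35 and no screening earns rebate 24.
low-risk: the screening nets 35 − 4 = 31; no screening nets 24. low-risk prefers the screening.
high-risk: the screening nets 35 − 9 = 26; no screening nets 24. high-risk would deviate to the screening.
high-risk has a profitable deviation, so the profile is not an equilibrium.

No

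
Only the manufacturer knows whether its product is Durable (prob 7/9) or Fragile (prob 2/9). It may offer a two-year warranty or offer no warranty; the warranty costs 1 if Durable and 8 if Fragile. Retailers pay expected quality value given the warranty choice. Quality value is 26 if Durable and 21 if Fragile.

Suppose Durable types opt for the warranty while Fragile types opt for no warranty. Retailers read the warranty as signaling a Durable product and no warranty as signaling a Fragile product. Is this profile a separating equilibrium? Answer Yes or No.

Yes

Under these beliefs, the warranty earns price 26 and no warranty earns price 21.
Durable: the warranty nets 26 − 1 = 25; no warranty nets 21. Durable prefers the warranty.
Fragile: the warranty nets 26 − 8 = 18; no warranty nets 21. Fragile prefers no warranty.
Neither type deviates, so the separating profile is an equilibrium.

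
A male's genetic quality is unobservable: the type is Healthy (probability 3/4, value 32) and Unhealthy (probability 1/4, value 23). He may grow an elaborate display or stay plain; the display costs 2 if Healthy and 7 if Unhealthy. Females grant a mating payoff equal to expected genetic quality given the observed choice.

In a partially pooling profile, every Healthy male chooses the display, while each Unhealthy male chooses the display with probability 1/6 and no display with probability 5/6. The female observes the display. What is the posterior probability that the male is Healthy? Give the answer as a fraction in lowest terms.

18/19

P(the display) = (3/4)·1 + (1/4)·(1/6) = 19/24.
By Bayes' rule, P(Healthy | the display) = (3/4) / (19/24) = 18/19.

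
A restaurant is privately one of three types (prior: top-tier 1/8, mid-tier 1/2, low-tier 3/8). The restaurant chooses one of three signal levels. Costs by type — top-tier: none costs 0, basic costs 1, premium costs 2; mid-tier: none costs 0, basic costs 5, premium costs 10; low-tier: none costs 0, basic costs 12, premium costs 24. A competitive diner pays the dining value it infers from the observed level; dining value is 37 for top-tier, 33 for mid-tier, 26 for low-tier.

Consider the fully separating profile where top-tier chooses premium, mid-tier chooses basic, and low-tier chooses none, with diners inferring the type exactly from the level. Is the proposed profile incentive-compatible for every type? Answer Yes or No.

Separating price premiums: premium → 37, basic → 33, none → 26.
top-tier (assigned premium): none: 26 − 0 = 26; basic: 33 − 1 = 32; premium: 37 − 2 = 35. top-tier stays.
mid-tier (assigned basic): none: 26 − 0 = 26; basic: 33 − 5 = 28; premium: 37 − 10 = 27. mid-tier stays.
low-tier (assigned none): none: 26 − 0 = 26; basic: 33 − 12 = 21; premium: 37 − 24 = 13. low-tier stays.
Every type prefers its assigned level; separation holds.

Yes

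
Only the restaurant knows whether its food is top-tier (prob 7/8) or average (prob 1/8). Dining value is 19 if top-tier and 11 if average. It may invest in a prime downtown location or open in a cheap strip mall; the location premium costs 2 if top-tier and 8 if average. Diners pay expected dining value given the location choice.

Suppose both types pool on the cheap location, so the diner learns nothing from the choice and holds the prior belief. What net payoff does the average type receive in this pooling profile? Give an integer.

Pooled price premium = 7/8·19 + 1/8·11 = 18.
average pays no cost for the cheap location, so net payoff = 18.

18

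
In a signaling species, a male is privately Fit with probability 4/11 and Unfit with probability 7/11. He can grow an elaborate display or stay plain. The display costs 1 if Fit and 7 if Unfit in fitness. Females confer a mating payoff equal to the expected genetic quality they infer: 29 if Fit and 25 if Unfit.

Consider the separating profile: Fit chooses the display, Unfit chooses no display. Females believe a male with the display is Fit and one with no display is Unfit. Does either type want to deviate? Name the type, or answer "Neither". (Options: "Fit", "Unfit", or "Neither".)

The display pays 29; no display pays 25.
Fit: assigned the display, nets 29 − 1 = 28; deviating to no display nets 25.
Unfit: assigned no display, nets 25; deviating to the display nets 29 − 7 = 22.
Both types strictly prefer their assigned action; no profitable deviation.

Neither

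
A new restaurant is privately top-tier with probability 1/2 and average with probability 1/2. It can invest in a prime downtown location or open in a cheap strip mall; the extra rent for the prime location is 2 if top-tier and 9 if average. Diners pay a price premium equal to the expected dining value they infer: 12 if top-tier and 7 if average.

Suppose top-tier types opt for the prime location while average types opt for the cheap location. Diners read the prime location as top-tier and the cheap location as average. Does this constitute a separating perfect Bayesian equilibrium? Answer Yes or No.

Under these beliefs, the prime location earns price premium 12 and the cheap location earns price premium 7.
top-tier: the prime location nets 12 − 2 = 10; the cheap location nets 7. top-tier prefers the prime location.
average: the prime location nets 12 − 9 = 3; the cheap location nets 7. average prefers the cheap location.
Neither type deviates, so the separating profile is an equilibrium.

Yes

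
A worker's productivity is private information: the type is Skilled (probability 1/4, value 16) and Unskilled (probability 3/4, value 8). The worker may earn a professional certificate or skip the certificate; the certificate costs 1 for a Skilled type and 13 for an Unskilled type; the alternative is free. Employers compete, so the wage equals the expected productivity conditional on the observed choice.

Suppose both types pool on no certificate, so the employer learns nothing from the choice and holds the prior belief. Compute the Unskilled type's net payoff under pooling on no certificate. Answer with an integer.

Pooled wage = 1/4·16 + 3/4·8 = 10.
Unskilled pays no cost for no certificate, so net payoff = 10.

10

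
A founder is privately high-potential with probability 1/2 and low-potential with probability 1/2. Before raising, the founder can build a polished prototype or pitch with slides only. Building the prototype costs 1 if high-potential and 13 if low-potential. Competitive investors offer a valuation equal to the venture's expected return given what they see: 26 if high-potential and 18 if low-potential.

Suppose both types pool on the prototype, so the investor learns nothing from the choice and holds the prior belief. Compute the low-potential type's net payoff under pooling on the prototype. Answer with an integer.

Pooled valuation = 1/2·26 + 1/2·18 = 22.
low-potential pays cost 13 for the prototype, so net payoff = 22 − 13 = 9.

9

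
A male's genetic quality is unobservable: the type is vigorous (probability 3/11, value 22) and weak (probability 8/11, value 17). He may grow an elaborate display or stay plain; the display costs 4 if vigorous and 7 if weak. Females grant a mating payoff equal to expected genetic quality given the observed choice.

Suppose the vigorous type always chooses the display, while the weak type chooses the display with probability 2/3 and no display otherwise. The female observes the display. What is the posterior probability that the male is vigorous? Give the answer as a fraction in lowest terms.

P(the display) = (3/11)·1 + (8/11)·(2/3) = 25/33.
By Bayes' rule, P(vigorous | the display) = (3/11) / (25/33) = 9/25.

9/25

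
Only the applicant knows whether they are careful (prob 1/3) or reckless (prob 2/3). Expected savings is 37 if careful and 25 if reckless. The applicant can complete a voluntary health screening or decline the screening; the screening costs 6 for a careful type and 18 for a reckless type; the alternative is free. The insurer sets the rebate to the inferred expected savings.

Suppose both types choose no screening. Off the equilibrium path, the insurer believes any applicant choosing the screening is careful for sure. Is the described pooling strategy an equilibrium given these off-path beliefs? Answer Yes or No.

On path, the insurer holds the prior and pays 1/3·37 + 2/3·25 = 29. Off path (the screening), believing careful, it pays 37.
careful: no screening nets 29; the screening nets 37 − 6 = 31. careful would deviate.
reckless: no screening nets 29; the screening nets 37 − 18 = 19. reckless stays.
A type deviates, so pooling fails.

No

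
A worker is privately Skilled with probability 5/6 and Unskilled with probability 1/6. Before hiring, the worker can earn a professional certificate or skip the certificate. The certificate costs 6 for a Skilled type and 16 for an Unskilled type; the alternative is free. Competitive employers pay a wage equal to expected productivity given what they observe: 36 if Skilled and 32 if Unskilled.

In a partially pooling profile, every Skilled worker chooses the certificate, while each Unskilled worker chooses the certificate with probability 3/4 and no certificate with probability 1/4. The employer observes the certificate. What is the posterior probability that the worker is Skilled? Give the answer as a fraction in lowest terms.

20/23

P(the certificate) = (5/6)·1 + (1/6)·(3/4) = 23/24.
By Bayes' rule, P(Skilled | the certificate) = (5/6) / (23/24) = 20/23.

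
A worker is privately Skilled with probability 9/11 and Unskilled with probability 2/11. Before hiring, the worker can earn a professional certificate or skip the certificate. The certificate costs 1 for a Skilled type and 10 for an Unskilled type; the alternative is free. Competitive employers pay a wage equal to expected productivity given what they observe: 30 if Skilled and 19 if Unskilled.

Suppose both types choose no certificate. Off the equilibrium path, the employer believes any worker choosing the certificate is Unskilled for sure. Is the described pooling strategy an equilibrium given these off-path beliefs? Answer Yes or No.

Yes

On path, the employer holds the prior and pays 9/11·30 + 2/11·19 = 28. Off path (the certificate), believing Unskilled, it pays 19.
Skilled: no certificate nets 28; the certificate nets 19 − 1 = 18. Skilled stays.
Unskilled: no certificate nets 28; the certificate nets 19 − 10 = 9. Unskilled stays.
No type deviates, so pooling is sustained.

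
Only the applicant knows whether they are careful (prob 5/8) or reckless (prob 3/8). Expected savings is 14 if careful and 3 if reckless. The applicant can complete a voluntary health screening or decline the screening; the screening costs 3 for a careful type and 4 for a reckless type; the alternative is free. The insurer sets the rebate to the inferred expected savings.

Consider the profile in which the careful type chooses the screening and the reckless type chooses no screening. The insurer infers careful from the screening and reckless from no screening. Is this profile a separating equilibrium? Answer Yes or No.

No

Under these beliefs, the screening earns rebate 14 and no screening earns rebate 3.
careful: the screening nets 14 − 3 = 11; no screening nets 3. careful prefers the screening.
reckless: the screening nets 14 − 4 = 10; no screening nets 3. reckless would deviate to the screening.
reckless has a profitable deviation, so the profile is not an equilibrium.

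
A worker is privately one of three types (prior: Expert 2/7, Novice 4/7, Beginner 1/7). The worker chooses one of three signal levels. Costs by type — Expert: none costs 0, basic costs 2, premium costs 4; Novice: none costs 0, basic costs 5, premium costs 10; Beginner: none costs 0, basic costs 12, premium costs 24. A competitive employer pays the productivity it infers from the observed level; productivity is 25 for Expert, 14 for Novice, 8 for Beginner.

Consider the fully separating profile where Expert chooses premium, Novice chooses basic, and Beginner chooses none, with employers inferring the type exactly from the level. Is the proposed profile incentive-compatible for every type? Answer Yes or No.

No

Separating wages: premium → 25, basic → 14, none → 8.
Expert (assigned premium): none: 8 − 0 = 8; basic: 14 − 2 = 12; premium: 25 − 4 = 21. Expert stays.
Novice (assigned basic): none: 8 − 0 = 8; basic: 14 − 5 = 9; premium: 25 − 10 = 15. Novice prefers premium.
Beginner (assigned none): none: 8 − 0 = 8; basic: 14 − 12 = 2; premium: 25 − 24 = 1. Beginner stays.
At least one type deviates; the separating profile fails.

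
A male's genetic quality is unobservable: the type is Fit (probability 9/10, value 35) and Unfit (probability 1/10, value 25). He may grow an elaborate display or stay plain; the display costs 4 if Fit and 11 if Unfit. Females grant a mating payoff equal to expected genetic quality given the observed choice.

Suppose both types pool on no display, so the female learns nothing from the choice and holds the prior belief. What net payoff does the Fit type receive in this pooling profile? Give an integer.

Pooled mating payoff = 9/10·35 + 1/10·25 = 34.
Fit pays no cost for no display, so net payoff = 34.

34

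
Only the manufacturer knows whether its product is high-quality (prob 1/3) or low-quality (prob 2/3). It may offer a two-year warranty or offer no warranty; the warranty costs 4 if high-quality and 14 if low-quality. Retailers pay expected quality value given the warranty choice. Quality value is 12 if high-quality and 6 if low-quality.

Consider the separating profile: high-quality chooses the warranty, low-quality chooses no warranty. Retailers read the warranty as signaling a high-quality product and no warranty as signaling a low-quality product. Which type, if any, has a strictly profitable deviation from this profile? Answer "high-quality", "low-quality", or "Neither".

The warranty pays 12; no warranty pays 6.
high-quality: assigned the warranty, nets 12 − 4 = 8; deviating to no warranty nets 6.
low-quality: assigned no warranty, nets 6; deviating to the warranty nets 12 − 14 = -2.
Both types strictly prefer their assigned action; no profitable deviation.

Neither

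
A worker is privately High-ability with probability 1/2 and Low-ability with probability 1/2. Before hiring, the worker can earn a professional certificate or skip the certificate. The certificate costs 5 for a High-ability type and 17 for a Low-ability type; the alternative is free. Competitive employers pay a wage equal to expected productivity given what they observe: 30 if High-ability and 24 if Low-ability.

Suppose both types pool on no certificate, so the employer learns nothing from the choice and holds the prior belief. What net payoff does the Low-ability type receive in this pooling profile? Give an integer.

27

Pooled wage = 1/2·30 + 1/2·24 = 27.
Low-ability pays no cost for no certificate, so net payoff = 27.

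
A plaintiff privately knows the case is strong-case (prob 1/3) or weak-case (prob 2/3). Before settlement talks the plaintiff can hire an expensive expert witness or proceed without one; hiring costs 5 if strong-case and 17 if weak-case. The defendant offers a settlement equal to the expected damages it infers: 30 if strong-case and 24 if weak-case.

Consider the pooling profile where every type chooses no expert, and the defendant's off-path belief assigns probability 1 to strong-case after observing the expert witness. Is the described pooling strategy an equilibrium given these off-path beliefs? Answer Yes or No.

Yes

On path, the defendant holds the prior and pays 1/3·30 + 2/3·24 = 26. Off path (the expert witness), believing strong-case, it pays 30.
strong-case: no expert nets 26; the expert witness nets 30 − 5 = 25. strong-case stays.
weak-case: no expert nets 26; the expert witness nets 30 − 17 = 13. weak-case stays.
No type deviates, so pooling is sustained.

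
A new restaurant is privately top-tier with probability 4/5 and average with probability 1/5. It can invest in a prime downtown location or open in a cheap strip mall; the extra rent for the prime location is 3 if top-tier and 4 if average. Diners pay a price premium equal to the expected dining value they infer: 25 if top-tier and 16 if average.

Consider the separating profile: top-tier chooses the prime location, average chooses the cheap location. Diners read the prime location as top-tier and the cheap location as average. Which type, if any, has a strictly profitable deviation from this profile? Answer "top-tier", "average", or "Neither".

The prime location pays 25; the cheap location pays 16.
top-tier: assigned the prime location, nets 25 − 3 = 22; deviating to the cheap location nets 16.
average: assigned the cheap location, nets 16; deviating to the prime location nets 25 − 4 = 21.
The average type gains 5 by deviating.

average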